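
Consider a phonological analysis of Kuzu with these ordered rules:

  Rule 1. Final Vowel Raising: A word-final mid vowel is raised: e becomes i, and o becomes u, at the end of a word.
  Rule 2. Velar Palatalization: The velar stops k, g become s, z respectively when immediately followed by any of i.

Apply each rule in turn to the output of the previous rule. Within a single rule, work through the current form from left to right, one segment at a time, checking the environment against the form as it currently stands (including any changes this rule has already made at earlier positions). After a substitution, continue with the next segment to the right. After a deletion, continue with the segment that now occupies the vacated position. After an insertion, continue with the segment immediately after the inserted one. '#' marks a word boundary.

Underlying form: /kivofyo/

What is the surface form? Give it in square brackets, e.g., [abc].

[sivofyu]

Rule 1 Final Vowel Raising: [kivofyo] → [kivofyu]
Rule 2 Velar Palatalization: [kivofyu] → [sivofyu]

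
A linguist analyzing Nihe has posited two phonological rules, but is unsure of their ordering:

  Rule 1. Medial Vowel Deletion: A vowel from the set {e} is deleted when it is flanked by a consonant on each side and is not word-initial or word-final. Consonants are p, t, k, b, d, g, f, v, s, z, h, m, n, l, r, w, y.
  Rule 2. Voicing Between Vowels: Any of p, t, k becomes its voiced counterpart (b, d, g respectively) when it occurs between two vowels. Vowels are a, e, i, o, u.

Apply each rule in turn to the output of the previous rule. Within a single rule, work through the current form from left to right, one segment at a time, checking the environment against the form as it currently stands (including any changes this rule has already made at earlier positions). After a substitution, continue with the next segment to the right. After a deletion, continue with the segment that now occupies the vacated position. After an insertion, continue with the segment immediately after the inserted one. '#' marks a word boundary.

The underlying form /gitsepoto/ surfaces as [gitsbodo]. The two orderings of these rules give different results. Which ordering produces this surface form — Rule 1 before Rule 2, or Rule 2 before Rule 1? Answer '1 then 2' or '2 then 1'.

Order 1 then 2:
  1 Medial Vowel Deletion: [gitsepoto] → [gitspoto]
  2 Voicing Between Vowels: [gitspoto] → [gitspodo]
  result: [gitspodo]
Order 2 then 1:
  2 Voicing Between Vowels: [gitsepoto] → [gitsebodo]
  1 Medial Vowel Deletion: [gitsebodo] → [gitsbodo]
  result: [gitsbodo]

2 then 1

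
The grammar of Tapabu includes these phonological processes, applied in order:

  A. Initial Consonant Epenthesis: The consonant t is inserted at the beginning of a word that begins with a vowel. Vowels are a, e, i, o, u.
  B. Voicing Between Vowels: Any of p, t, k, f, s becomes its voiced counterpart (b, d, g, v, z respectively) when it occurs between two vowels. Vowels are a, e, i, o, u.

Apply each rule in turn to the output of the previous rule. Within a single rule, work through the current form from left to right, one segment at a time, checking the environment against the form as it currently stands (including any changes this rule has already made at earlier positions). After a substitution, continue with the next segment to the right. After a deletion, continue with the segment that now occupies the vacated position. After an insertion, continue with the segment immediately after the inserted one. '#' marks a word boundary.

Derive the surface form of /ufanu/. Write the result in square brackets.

A Initial Consonant Epenthesis: [ufanu] → [tufanu]
B Voicing Between Vowels: [tufanu] → [tuvanu]

[tuvanu]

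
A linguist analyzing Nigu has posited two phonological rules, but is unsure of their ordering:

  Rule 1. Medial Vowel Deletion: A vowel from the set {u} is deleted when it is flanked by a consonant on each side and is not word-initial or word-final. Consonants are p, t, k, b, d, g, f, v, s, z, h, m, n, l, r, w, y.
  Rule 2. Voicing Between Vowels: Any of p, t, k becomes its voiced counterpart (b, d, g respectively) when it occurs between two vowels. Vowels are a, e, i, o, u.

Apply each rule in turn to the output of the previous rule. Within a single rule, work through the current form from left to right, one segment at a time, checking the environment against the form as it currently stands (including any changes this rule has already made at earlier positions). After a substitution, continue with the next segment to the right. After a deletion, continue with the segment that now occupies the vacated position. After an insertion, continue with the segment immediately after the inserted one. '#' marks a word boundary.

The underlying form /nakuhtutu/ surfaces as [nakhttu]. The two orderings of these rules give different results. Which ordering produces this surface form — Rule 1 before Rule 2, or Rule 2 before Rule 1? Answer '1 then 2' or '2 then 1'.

1 then 2

Order 1 then 2:
  1 Medial Vowel Deletion: [nakuhtutu] → [nakhttu]
  2 Voicing Between Vowels: no change — [nakhttu]
  result: [nakhttu]
Order 2 then 1:
  2 Voicing Between Vowels: [nakuhtutu] → [naguhtudu]
  1 Medial Vowel Deletion: [naguhtudu] → [naghtdu]
  result: [naghtdu]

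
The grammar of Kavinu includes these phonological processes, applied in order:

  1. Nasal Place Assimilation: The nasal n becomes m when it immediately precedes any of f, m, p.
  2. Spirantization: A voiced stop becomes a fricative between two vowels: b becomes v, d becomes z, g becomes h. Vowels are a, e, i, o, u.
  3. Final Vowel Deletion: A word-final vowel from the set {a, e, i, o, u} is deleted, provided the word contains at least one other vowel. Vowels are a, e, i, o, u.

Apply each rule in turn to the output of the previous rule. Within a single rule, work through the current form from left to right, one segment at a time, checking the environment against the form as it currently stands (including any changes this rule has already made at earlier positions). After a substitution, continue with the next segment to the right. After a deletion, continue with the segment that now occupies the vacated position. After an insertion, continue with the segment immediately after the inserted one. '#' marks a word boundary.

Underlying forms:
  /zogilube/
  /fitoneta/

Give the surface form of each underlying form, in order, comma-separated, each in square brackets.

[zohiluv], [fitonet]

/zogilube/:
  1 Nasal Place Assimilation: no change — [zogilube]
  2 Spirantization: [zogilube] → [zohiluve]
  3 Final Vowel Deletion: [zohiluve] → [zohiluv]
/fitoneta/:
  1 Nasal Place Assimilation: no change — [fitoneta]
  2 Spirantization: no change — [fitoneta]
  3 Final Vowel Deletion: [fitoneta] → [fitonet]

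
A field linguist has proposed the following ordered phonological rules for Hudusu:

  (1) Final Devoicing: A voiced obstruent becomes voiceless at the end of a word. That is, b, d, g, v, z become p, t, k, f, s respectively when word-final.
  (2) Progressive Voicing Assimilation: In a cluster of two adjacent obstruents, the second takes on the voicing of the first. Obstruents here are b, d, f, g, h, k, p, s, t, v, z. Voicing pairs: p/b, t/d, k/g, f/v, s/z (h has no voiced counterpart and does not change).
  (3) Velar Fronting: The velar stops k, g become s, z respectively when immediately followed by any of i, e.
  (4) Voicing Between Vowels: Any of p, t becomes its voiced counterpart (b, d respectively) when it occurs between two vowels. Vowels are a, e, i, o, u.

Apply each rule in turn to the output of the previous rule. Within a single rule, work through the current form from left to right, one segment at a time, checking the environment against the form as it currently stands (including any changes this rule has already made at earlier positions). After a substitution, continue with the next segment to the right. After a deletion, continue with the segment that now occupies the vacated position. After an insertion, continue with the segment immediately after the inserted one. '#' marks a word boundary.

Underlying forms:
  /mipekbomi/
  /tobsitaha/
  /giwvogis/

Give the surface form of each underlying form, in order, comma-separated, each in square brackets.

/mipekbomi/:
  (1) Final Devoicing: no change — [mipekbomi]
  (2) Progressive Voicing Assimilation: [mipekbomi] → [mipekpomi]
  (3) Velar Fronting: no change — [mipekpomi]
  (4) Voicing Between Vowels: [mipekpomi] → [mibekpomi]
/tobsitaha/:
  (1) Final Devoicing: no change — [tobsitaha]
  (2) Progressive Voicing Assimilation: [tobsitaha] → [tobzitaha]
  (3) Velar Fronting: no change — [tobzitaha]
  (4) Voicing Between Vowels: [tobzitaha] → [tobzidaha]
/giwvogis/:
  (1) Final Devoicing: no change — [giwvogis]
  (2) Progressive Voicing Assimilation: no change — [giwvogis]
  (3) Velar Fronting: [giwvogis] → [ziwvozis]
  (4) Voicing Between Vowels: no change — [ziwvozis]

[mibekpomi], [tobzidaha], [ziwvozis]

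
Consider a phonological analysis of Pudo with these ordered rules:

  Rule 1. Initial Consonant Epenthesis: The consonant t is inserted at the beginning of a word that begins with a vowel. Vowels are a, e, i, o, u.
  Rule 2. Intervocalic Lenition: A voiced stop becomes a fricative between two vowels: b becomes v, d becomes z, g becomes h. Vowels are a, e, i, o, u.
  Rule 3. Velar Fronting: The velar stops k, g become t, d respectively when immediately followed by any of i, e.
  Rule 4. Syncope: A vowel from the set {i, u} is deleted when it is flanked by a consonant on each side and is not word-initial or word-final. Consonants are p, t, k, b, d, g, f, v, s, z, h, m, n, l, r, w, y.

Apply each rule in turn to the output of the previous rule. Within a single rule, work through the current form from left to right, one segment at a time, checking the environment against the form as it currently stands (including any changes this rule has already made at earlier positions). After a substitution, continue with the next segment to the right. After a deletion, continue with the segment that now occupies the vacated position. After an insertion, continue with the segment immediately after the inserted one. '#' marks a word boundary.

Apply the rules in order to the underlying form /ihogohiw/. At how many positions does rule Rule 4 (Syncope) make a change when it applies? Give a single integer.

2

Rule 1 Initial Consonant Epenthesis: [ihogohiw] → [tihogohiw]
Rule 2 Intervocalic Lenition: [tihogohiw] → [tihohohiw]
Rule 3 Velar Fronting: no change — [tihohohiw]
Rule 4 Syncope: [tihohohiw] → [thohohw]
Rule Rule 4 changed 2 position(s).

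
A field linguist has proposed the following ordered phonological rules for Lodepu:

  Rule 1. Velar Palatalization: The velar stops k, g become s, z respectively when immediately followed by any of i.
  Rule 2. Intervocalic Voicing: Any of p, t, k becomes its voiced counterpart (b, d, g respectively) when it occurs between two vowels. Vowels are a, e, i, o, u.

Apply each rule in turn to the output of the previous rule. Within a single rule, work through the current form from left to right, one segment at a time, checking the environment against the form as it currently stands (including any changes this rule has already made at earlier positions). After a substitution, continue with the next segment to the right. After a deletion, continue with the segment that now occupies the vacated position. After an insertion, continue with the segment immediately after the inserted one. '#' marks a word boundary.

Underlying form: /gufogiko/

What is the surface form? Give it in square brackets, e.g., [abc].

Rule 1 Velar Palatalization: [gufogiko] → [gufoziko]
Rule 2 Intervocalic Voicing: [gufoziko] → [gufozigo]

[gufozigo]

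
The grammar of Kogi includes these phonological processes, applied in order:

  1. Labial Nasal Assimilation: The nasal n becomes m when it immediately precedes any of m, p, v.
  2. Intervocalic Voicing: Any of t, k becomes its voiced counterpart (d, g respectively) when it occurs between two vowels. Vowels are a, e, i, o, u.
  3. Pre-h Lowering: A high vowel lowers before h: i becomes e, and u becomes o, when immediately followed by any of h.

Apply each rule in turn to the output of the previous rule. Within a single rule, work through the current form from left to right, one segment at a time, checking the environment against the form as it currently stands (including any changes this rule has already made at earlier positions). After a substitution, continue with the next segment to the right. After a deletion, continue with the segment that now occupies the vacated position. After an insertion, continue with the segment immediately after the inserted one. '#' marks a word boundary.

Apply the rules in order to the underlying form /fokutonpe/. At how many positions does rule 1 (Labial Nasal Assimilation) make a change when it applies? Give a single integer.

1 Labial Nasal Assimilation: [fokutonpe] → [fokutompe]
2 Intervocalic Voicing: [fokutompe] → [fogudompe]
3 Pre-h Lowering: no change — [fogudompe]
Rule 1 changed 1 position(s).

1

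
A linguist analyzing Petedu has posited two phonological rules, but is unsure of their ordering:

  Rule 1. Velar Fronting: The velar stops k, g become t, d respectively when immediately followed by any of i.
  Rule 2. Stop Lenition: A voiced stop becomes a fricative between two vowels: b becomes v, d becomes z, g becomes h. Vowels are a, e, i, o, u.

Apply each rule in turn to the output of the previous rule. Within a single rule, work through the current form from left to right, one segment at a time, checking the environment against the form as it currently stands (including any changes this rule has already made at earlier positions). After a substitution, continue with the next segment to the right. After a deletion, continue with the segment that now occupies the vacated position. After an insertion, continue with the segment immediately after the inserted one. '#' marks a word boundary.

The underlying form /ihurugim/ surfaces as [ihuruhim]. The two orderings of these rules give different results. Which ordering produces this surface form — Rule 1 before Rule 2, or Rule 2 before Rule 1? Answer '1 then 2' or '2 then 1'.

2 then 1

Order 1 then 2:
  1 Velar Fronting: [ihurugim] → [ihurudim]
  2 Stop Lenition: [ihurudim] → [ihuruzim]
  result: [ihuruzim]
Order 2 then 1:
  2 Stop Lenition: [ihurugim] → [ihuruhim]
  1 Velar Fronting: no change — [ihuruhim]
  result: [ihuruhim]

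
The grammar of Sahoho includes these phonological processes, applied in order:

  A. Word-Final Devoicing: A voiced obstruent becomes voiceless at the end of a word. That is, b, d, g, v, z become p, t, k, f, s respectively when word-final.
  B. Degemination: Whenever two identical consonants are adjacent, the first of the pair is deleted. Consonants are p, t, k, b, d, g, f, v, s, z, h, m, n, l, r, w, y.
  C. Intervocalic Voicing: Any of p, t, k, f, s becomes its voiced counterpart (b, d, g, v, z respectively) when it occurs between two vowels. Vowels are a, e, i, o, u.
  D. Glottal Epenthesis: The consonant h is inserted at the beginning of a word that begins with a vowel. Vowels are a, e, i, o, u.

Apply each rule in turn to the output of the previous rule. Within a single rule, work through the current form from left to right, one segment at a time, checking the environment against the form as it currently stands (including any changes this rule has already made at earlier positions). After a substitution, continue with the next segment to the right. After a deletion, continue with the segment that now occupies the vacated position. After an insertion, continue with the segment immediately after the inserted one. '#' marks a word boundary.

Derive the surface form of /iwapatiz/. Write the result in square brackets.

A Word-Final Devoicing: [iwapatiz] → [iwapatis]
B Degemination: no change — [iwapatis]
C Intervocalic Voicing: [iwapatis] → [iwabadis]
D Glottal Epenthesis: [iwabadis] → [hiwabadis]

[hiwabadis]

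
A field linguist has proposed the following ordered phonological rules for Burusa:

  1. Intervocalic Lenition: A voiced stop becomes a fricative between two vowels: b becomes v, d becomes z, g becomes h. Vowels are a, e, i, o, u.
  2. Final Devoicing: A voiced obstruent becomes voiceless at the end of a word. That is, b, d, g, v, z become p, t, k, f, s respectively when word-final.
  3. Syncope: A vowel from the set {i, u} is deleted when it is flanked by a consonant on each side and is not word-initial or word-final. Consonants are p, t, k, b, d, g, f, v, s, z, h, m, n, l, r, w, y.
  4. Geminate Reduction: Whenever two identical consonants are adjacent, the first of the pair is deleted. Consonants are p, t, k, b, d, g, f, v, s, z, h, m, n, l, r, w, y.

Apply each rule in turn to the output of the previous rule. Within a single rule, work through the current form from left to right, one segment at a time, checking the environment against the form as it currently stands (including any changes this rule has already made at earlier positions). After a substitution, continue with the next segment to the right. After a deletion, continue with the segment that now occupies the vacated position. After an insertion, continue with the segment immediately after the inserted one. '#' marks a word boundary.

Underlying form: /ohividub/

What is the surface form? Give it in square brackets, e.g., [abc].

[ohvzp]

1 Intervocalic Lenition: [ohividub] → [ohivizub]
2 Final Devoicing: [ohivizub] → [ohivizup]
3 Syncope: [ohivizup] → [ohvzp]
4 Geminate Reduction: no change — [ohvzp]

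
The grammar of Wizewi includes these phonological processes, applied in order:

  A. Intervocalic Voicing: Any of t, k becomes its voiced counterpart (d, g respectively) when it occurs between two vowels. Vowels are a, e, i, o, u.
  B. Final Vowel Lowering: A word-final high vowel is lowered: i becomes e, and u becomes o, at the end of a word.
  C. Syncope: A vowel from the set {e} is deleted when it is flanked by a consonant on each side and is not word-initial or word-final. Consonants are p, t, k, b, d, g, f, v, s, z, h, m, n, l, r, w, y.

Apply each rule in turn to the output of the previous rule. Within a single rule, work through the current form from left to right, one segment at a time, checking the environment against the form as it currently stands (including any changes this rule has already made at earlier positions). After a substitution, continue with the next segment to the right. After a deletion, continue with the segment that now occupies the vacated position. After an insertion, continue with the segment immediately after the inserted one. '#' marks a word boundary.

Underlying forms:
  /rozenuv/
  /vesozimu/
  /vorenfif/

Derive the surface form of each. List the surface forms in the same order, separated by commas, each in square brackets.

[roznuv], [vsozimo], [vornfif]

/rozenuv/:
  A Intervocalic Voicing: no change — [rozenuv]
  B Final Vowel Lowering: no change — [rozenuv]
  C Syncope: [rozenuv] → [roznuv]
/vesozimu/:
  A Intervocalic Voicing: no change — [vesozimu]
  B Final Vowel Lowering: [vesozimu] → [vesozimo]
  C Syncope: [vesozimo] → [vsozimo]
/vorenfif/:
  A Intervocalic Voicing: no change — [vorenfif]
  B Final Vowel Lowering: no change — [vorenfif]
  C Syncope: [vorenfif] → [vornfif]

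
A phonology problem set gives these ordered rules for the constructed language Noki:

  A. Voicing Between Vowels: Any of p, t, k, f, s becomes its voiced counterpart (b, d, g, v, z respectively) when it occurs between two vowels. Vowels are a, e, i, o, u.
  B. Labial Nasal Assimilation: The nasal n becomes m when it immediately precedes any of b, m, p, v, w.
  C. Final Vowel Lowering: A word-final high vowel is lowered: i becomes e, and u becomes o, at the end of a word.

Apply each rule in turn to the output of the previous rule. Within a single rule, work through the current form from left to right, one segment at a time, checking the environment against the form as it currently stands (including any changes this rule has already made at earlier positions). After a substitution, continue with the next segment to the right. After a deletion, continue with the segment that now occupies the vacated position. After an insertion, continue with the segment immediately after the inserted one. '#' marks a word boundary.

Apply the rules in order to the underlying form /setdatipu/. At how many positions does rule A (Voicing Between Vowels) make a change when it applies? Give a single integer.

2

A Voicing Between Vowels: [setdatipu] → [setdadibu]
B Labial Nasal Assimilation: no change — [setdadibu]
C Final Vowel Lowering: [setdadibu] → [setdadibo]
Rule A changed 2 position(s).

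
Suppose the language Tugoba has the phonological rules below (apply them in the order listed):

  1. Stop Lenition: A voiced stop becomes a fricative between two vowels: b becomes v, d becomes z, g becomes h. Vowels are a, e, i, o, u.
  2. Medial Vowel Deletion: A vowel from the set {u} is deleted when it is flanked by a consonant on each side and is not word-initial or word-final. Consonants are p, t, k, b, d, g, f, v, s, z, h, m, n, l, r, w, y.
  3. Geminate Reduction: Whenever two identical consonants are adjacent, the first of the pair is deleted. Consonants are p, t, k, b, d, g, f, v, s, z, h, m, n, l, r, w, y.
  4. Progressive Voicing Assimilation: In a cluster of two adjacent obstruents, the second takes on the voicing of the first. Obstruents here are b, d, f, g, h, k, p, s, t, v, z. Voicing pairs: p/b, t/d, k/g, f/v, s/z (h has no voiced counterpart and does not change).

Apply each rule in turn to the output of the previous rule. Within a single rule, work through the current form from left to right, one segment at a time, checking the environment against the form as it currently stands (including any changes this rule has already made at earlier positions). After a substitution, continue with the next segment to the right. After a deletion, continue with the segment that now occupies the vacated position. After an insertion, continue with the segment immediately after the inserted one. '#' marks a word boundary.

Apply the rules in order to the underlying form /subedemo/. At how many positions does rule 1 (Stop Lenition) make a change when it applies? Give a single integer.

2

1 Stop Lenition: [subedemo] → [suvezemo]
2 Medial Vowel Deletion: [suvezemo] → [svezemo]
3 Geminate Reduction: no change — [svezemo]
4 Progressive Voicing Assimilation: [svezemo] → [sfezemo]
Rule 1 changed 2 position(s).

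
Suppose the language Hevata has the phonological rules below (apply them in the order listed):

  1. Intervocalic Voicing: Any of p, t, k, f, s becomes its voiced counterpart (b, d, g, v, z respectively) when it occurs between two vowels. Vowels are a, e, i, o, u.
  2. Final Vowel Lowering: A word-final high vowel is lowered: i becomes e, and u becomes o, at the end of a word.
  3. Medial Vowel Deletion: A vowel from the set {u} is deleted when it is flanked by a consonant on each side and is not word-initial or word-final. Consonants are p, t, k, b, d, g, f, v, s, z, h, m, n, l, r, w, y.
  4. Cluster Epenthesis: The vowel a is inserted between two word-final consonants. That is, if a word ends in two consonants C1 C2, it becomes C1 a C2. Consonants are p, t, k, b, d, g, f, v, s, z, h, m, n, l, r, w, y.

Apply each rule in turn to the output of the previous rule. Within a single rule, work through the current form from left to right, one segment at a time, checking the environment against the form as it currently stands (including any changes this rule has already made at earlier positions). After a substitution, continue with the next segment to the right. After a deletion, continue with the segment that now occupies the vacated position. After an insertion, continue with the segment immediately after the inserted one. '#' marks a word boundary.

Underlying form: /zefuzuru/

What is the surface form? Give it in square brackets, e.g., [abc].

[zevzro]

1 Intervocalic Voicing: [zefuzuru] → [zevuzuru]
2 Final Vowel Lowering: [zevuzuru] → [zevuzuro]
3 Medial Vowel Deletion: [zevuzuro] → [zevzro]
4 Cluster Epenthesis: no change — [zevzro]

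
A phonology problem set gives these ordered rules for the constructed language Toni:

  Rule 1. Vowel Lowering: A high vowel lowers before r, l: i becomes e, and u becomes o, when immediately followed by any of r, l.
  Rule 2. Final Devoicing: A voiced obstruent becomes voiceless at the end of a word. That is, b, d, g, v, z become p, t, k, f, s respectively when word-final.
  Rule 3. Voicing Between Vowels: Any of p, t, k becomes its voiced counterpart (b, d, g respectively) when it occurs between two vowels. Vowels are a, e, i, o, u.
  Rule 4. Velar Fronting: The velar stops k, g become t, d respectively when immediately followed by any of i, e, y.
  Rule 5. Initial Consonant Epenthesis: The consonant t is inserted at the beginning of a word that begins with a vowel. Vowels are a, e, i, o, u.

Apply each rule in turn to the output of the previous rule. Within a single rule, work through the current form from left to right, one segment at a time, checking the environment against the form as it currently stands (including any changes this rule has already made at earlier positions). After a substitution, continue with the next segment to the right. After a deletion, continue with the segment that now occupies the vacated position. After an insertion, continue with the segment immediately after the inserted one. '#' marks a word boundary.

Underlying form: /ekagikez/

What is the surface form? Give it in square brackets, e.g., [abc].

Rule 1 Vowel Lowering: no change — [ekagikez]
Rule 2 Final Devoicing: [ekagikez] → [ekagikes]
Rule 3 Voicing Between Vowels: [ekagikes] → [egagiges]
Rule 4 Velar Fronting: [egagiges] → [egadides]
Rule 5 Initial Consonant Epenthesis: [egadides] → [tegadides]

[tegadides]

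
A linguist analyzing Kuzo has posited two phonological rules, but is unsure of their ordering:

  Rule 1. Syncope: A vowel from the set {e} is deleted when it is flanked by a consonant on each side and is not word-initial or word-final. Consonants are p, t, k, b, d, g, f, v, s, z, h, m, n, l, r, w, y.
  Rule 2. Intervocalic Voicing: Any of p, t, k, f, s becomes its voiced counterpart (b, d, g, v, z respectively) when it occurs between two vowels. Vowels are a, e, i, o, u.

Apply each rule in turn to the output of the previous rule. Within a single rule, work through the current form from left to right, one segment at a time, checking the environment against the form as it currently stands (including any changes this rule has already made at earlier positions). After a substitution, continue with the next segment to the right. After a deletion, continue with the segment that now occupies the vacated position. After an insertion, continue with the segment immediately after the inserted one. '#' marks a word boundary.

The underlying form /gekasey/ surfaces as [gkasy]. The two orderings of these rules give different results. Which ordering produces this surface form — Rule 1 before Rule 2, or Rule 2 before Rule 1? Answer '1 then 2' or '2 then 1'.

1 then 2

Order 1 then 2:
  1 Syncope: [gekasey] → [gkasy]
  2 Intervocalic Voicing: no change — [gkasy]
  result: [gkasy]
Order 2 then 1:
  2 Intervocalic Voicing: [gekasey] → [gegazey]
  1 Syncope: [gegazey] → [ggazy]
  result: [ggazy]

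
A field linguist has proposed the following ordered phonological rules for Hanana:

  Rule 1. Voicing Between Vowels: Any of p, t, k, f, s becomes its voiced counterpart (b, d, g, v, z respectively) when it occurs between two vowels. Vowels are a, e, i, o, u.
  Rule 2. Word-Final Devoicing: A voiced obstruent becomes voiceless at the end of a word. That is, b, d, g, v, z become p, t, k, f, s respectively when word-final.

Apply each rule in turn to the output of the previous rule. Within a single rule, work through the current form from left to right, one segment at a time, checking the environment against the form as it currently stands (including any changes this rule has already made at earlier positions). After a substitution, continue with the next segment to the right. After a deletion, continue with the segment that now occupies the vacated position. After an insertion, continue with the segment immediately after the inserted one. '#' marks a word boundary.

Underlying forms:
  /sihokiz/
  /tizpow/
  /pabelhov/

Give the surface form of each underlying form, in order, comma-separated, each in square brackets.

[sihogis], [tizpow], [pabelhof]

/sihokiz/:
  Rule 1 Voicing Between Vowels: [sihokiz] → [sihogiz]
  Rule 2 Word-Final Devoicing: [sihogiz] → [sihogis]
/tizpow/:
  Rule 1 Voicing Between Vowels: no change — [tizpow]
  Rule 2 Word-Final Devoicing: no change — [tizpow]
/pabelhov/:
  Rule 1 Voicing Between Vowels: no change — [pabelhov]
  Rule 2 Word-Final Devoicing: [pabelhov] → [pabelhof]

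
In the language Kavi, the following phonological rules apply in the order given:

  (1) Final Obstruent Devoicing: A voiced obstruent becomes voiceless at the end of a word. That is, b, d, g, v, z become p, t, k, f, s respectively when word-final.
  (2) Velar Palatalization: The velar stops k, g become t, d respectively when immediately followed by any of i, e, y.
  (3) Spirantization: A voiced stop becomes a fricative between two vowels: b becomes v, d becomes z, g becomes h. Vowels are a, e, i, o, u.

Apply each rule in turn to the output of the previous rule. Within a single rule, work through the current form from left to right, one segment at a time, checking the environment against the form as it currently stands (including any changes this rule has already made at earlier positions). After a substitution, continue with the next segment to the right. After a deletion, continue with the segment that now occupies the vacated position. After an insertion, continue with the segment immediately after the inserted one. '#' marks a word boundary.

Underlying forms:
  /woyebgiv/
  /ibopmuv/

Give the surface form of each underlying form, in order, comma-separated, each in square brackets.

[woyebdif], [ivopmuf]

/woyebgiv/:
  (1) Final Obstruent Devoicing: [woyebgiv] → [woyebgif]
  (2) Velar Palatalization: [woyebgif] → [woyebdif]
  (3) Spirantization: no change — [woyebdif]
/ibopmuv/:
  (1) Final Obstruent Devoicing: [ibopmuv] → [ibopmuf]
  (2) Velar Palatalization: no change — [ibopmuf]
  (3) Spirantization: [ibopmuf] → [ivopmuf]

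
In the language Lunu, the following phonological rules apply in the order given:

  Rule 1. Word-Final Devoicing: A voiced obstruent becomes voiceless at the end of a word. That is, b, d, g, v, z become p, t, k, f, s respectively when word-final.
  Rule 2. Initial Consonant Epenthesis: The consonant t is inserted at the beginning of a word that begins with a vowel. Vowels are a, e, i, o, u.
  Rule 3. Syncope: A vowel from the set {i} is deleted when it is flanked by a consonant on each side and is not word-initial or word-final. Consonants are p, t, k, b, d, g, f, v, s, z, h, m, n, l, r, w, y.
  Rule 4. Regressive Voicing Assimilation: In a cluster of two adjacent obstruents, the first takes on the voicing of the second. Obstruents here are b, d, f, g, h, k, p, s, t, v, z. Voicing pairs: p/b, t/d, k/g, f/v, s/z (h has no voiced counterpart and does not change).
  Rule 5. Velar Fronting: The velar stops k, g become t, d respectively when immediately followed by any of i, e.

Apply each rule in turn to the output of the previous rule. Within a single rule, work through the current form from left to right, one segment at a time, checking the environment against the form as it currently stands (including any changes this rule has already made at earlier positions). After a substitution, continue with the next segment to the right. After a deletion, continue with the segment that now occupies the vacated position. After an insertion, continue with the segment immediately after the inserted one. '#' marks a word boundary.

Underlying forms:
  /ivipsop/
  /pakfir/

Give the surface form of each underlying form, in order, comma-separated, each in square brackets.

/ivipsop/:
  Rule 1 Word-Final Devoicing: no change — [ivipsop]
  Rule 2 Initial Consonant Epenthesis: [ivipsop] → [tivipsop]
  Rule 3 Syncope: [tivipsop] → [tvpsop]
  Rule 4 Regressive Voicing Assimilation: [tvpsop] → [dfpsop]
  Rule 5 Velar Fronting: no change — [dfpsop]
/pakfir/:
  Rule 1 Word-Final Devoicing: no change — [pakfir]
  Rule 2 Initial Consonant Epenthesis: no change — [pakfir]
  Rule 3 Syncope: [pakfir] → [pakfr]
  Rule 4 Regressive Voicing Assimilation: no change — [pakfr]
  Rule 5 Velar Fronting: no change — [pakfr]

[dfpsop], [pakfr]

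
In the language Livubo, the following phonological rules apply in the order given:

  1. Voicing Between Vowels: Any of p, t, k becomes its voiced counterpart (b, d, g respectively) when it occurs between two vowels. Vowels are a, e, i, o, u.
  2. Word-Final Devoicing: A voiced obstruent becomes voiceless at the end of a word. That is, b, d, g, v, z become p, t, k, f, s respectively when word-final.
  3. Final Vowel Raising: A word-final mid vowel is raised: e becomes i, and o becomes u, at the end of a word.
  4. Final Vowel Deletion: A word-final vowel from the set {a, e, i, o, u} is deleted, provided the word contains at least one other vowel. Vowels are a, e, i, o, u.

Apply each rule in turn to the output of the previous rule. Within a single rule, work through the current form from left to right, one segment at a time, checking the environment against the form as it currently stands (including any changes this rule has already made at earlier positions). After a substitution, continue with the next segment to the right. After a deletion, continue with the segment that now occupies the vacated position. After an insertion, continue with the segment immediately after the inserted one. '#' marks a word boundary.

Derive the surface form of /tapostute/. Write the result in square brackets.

[tabostud]

1 Voicing Between Vowels: [tapostute] → [tabostude]
2 Word-Final Devoicing: no change — [tabostude]
3 Final Vowel Raising: [tabostude] → [tabostudi]
4 Final Vowel Deletion: [tabostudi] → [tabostud]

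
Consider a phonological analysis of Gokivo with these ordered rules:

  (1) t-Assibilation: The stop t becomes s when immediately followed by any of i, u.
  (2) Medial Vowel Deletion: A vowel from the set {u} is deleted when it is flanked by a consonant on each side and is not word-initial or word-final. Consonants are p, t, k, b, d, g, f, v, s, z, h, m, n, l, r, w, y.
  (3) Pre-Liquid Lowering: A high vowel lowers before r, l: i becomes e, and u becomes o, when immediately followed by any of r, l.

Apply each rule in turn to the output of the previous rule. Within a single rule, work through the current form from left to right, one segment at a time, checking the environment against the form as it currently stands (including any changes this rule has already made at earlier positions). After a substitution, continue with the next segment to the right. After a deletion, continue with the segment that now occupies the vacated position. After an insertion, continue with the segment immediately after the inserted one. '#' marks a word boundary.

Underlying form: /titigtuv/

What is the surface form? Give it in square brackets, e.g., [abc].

(1) t-Assibilation: [titigtuv] → [sisigsuv]
(2) Medial Vowel Deletion: [sisigsuv] → [sisigsv]
(3) Pre-Liquid Lowering: no change — [sisigsv]

[sisigsv]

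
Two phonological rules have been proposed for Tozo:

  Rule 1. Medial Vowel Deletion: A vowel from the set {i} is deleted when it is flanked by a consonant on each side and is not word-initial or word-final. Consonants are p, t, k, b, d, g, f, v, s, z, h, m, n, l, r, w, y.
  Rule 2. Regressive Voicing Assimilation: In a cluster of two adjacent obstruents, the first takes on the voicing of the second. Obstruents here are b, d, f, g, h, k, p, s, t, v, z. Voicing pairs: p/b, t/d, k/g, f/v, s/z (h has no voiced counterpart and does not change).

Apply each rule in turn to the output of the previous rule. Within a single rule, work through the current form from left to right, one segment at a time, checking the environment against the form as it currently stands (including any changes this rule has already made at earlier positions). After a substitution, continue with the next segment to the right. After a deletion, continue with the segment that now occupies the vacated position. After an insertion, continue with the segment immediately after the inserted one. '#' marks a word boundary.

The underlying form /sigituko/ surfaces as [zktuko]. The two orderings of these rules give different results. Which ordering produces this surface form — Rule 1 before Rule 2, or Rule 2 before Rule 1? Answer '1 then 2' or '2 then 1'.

Order 1 then 2:
  1 Medial Vowel Deletion: [sigituko] → [sgtuko]
  2 Regressive Voicing Assimilation: [sgtuko] → [zktuko]
  result: [zktuko]
Order 2 then 1:
  2 Regressive Voicing Assimilation: no change — [sigituko]
  1 Medial Vowel Deletion: [sigituko] → [sgtuko]
  result: [sgtuko]

1 then 2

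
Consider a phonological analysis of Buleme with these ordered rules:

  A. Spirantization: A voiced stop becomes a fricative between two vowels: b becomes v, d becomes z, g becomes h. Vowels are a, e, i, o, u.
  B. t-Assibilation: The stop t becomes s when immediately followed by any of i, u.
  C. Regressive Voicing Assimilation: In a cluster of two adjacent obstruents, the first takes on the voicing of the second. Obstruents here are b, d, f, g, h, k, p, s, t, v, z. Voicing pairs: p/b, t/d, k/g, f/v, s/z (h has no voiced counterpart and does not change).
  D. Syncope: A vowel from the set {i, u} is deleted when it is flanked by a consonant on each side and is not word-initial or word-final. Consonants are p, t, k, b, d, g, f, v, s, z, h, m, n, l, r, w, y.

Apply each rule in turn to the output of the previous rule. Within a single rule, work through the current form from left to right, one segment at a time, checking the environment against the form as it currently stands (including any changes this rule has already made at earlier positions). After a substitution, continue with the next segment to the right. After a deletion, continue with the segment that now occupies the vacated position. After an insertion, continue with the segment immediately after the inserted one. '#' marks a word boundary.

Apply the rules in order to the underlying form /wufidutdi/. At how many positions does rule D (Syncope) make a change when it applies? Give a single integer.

A Spirantization: [wufidutdi] → [wufizutdi]
B t-Assibilation: no change — [wufizutdi]
C Regressive Voicing Assimilation: [wufizutdi] → [wufizuddi]
D Syncope: [wufizuddi] → [wfzddi]
Rule D changed 3 position(s).

3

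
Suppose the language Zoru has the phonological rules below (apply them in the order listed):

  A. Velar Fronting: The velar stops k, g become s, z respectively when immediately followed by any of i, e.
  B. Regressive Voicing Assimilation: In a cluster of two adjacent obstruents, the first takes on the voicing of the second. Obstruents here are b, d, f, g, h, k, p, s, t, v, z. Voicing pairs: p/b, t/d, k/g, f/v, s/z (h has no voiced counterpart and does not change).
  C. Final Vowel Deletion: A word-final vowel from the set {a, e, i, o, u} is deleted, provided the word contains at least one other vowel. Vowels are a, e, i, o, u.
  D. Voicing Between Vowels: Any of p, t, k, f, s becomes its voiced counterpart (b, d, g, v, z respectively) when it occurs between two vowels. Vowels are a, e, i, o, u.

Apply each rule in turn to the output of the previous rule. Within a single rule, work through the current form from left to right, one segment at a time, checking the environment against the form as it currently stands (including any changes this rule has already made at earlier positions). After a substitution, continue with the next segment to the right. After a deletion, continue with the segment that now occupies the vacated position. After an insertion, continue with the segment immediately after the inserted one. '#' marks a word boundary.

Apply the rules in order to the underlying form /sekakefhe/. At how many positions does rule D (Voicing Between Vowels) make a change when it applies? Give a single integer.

A Velar Fronting: [sekakefhe] → [sekasefhe]
B Regressive Voicing Assimilation: no change — [sekasefhe]
C Final Vowel Deletion: [sekasefhe] → [sekasefh]
D Voicing Between Vowels: [sekasefh] → [segazefh]
Rule D changed 2 position(s).

2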